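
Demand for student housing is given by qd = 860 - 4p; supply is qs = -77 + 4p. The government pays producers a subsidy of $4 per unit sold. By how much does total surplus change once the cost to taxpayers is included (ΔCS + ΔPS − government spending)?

Pre-subsidy: 860 - 4p = -77 + 4p gives p* = 117.125, q* = 391.5.
With the subsidy, sellers receive ps = pb + 4 for each unit, where pb is the price buyers pay.
Supply in terms of pb becomes qs = -77 + 4(pb + 4) = -61 + 4pb. Setting this equal to demand: 860 - 4pb = -61 + 4pb, so pb = 115.125.
Sellers receive ps = 115.125 + 4 = 119.125; q' = 860 − 4·115.125 = 399.5.
ΔCS = ½(391.5 + 399.5)(117.125 − 115.125) = 791; ΔPS = ½(391.5 + 399.5)(119.125 − 117.125) = 791.
Government spending = 4 × 399.5 = 1598.
Net change = 791 + 791 − 1598 = -16. The loss equals the DWL triangle ½·4·8.

Net change in total surplus = -$16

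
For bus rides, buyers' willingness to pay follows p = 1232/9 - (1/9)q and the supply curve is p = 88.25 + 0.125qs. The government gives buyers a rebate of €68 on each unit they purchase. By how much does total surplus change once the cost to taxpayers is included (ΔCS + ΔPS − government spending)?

Net change in total surplus = -€9792

Pre-subsidy: 1232/9 - (1/9)q = 88.25 + 0.125q gives q* = 206 and p* = 114.
With the rebate, buyers effectively pay pb = ps − 68, where ps is the price sellers receive.
On the curves, pb = 1232/9 - (1/9)q and ps = 88.25 + 0.125q; the wedge ps − pb = 68 gives 88.25 + 0.125q − (1232/9 - (1/9)q) = 68, so q' = 494.
Then pb = 1232/9 − (1/9)·494 = 82 and ps = 88.25 + 0.125·494 = 150.
ΔCS = ½(206 + 494)(114 − 82) = 11200; ΔPS = ½(206 + 494)(150 − 114) = 12600.
Government spending = 68 × 494 = 33592.
Net change = 11200 + 12600 − 33592 = -9792. The loss equals the DWL triangle ½·68·288.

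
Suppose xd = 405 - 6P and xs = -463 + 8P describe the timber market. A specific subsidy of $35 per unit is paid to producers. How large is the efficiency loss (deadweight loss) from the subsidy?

Deadweight loss = $2100

Pre-subsidy: 405 - 6P = -463 + 8P gives P* = 62, x* = 33.
With the subsidy, sellers receive Ps = Pb + 35 for each unit, where Pb is the price buyers pay.
Supply in terms of Pb becomes xs = -463 + 8(Pb + 35) = -183 + 8Pb. Setting this equal to demand: 405 - 6Pb = -183 + 8Pb, so Pb = 42.
Sellers receive Ps = 42 + 35 = 77; x' = 405 − 6·42 = 153.
The subsidy expands output by 153 − 33 = 120 past the efficient level; on those units the gap between marginal cost and willingness to pay runs from 0 up to 35.
DWL = ½ × 35 × 120 = 2100.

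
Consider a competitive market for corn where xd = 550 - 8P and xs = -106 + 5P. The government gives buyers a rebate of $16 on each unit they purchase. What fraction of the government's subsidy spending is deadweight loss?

Pre-subsidy: 550 - 8P = -106 + 5P gives P* = 656/13, x* = 1902/13.
With the rebate, buyers effectively pay Pb = Ps − 16, where Ps is the price sellers receive.
Demand in terms of Ps becomes xd = 550 − 8(Ps − 16) = 678 - 8Ps. Setting this equal to supply: 678 - 8Ps = -106 + 5Ps, so Ps = 784/13.
Buyers pay Pb = 784/13 − 16 = 576/13; x' = -106 + 5·(784/13) = 2542/13.
ΔCS = ½(1902/13 + 2542/13)(656/13 − 576/13) = 177760/169; ΔPS = ½(1902/13 + 2542/13)(784/13 − 656/13) = 284416/169.
Government spending = 16 × 2542/13 = 40672/13.
DWL = ½ × 16 × (2542/13 − 1902/13) = 5120/13; fraction = (5120/13) / (40672/13) = 160/1271.

DWL / government spending = 160/1271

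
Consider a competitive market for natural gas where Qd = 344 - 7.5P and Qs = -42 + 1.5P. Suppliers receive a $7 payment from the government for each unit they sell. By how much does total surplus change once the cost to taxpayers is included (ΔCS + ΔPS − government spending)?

Pre-subsidy: 344 - 7.5P = -42 + 1.5P gives P* = 386/9, Q* = 67/3.
With the subsidy, sellers receive Ps = Pb + 7 for each unit, where Pb is the price buyers pay.
Supply in terms of Pb becomes Qs = -42 + 1.5(Pb + 7) = -31.5 + 1.5Pb. Setting this equal to demand: 344 - 7.5Pb = -31.5 + 1.5Pb, so Pb = 751/18.
Sellers receive Ps = 751/18 + 7 = 877/18; Q' = 344 − 7.5·(751/18) = 373/12.
ΔCS = ½(67/3 + 373/12)(386/9 − 751/18) = 4487/144; ΔPS = ½(67/3 + 373/12)(877/18 − 386/9) = 22435/144.
Government spending = 7 × 373/12 = 2611/12.
Net change = 4487/144 + 22435/144 − 2611/12 = -30.625. The loss equals the DWL triangle ½·7·8.75.

Net change in total surplus = -$30.625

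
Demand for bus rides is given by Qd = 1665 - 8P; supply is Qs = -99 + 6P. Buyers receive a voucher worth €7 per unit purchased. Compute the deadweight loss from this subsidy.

Deadweight loss = €84

Pre-subsidy: 1665 - 8P = -99 + 6P gives P* = 126, Q* = 657.
With the rebate, buyers effectively pay Pb = Ps − 7, where Ps is the price sellers receive.
Demand in terms of Ps becomes Qd = 1665 − 8(Ps − 7) = 1721 - 8Ps. Setting this equal to supply: 1721 - 8Ps = -99 + 6Ps, so Ps = 130.
Buyers pay Pb = 130 − 7 = 123; Q' = -99 + 6·130 = 681.
The subsidy expands output by 681 − 657 = 24 past the efficient level; on those units the gap between marginal cost and willingness to pay runs from 0 up to 7.
DWL = ½ × 7 × 24 = 84.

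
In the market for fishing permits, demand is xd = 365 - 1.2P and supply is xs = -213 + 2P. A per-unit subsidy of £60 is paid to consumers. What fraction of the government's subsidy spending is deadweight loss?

Pre-subsidy: 365 - 1.2P = -213 + 2P gives P* = 180.625, x* = 148.25.
With the rebate, buyers effectively pay Pb = Ps − 60, where Ps is the price sellers receive.
Demand in terms of Ps becomes xd = 365 − 1.2(Ps − 60) = 437 - 1.2Ps. Setting this equal to supply: 437 - 1.2Ps = -213 + 2Ps, so Ps = 203.125.
Buyers pay Pb = 203.125 − 60 = 143.125; x' = -213 + 2·203.125 = 193.25.
ΔCS = ½(148.25 + 193.25)(180.625 − 143.125) = 6403.125; ΔPS = ½(148.25 + 193.25)(203.125 − 180.625) = 3841.875.
Government spending = 60 × 193.25 = 11595.
DWL = ½ × 60 × (193.25 − 148.25) = 1350; fraction = 1350 / 11595 = 90/773.

DWL / government spending = 90/773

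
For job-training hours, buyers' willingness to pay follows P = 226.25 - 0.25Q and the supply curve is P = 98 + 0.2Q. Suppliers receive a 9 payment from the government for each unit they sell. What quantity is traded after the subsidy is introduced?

Pre-subsidy: 226.25 - 0.25Q = 98 + 0.2Q gives Q* = 285 and P* = 155.
With the subsidy, sellers receive Ps = Pb + 9 for each unit, where Pb is the price buyers pay.
On the curves, Pb = 226.25 - 0.25Q and Ps = 98 + 0.2Q; the wedge Ps − Pb = 9 gives 98 + 0.2Q − (226.25 - 0.25Q) = 9, so Q' = 305.
Then Pb = 226.25 − 0.25·305 = 150 and Ps = 98 + 0.2·305 = 159.

Q' = 305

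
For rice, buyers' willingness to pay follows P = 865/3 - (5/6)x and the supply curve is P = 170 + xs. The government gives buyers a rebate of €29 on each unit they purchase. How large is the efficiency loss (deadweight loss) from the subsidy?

Deadweight loss = 2523/11

Pre-subsidy: 865/3 - (5/6)x = 170 + x gives x* = 710/11 and P* = 2580/11.
With the rebate, buyers effectively pay Pb = Ps − 29, where Ps is the price sellers receive.
On the curves, Pb = 865/3 - (5/6)x and Ps = 170 + x; the wedge Ps − Pb = 29 gives 170 + x − (865/3 - (5/6)x) = 29, so x' = 884/11.
Then Pb = 865/3 − (5/6)·(884/11) = 2435/11 and Ps = 170 + 1·(884/11) = 2754/11.
The subsidy expands output by 884/11 − 710/11 = 174/11 past the efficient level; on those units the gap between marginal cost and willingness to pay runs from 0 up to 29.
DWL = ½ × 29 × 174/11 = 2523/11.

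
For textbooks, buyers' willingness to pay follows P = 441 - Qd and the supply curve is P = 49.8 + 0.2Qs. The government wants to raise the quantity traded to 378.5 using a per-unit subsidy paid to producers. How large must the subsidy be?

Required subsidy s = 63 per unit

At Q = 378.5, from the demand curve buyers pay Pb = 441 − 1·378.5 = 62.5; from the supply curve sellers need Ps = 49.8 + 0.2·378.5 = 125.5.
The subsidy must fill the gap: s = Ps − Pb = 125.5 − 62.5 = 63.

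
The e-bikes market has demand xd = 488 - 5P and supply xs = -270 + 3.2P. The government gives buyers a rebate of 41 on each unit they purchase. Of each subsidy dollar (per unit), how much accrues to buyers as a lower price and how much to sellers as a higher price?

Pre-subsidy: 488 - 5P = -270 + 3.2P gives P* = 3790/41, x* = 1058/41.
With the rebate, buyers effectively pay Pb = Ps − 41, where Ps is the price sellers receive.
Demand in terms of Ps becomes xd = 488 − 5(Ps − 41) = 693 - 5Ps. Setting this equal to supply: 693 - 5Ps = -270 + 3.2Ps, so Ps = 4815/41.
Buyers pay Pb = 4815/41 − 41 = 3134/41; x' = -270 + 3.2·(4815/41) = 4338/41.
Buyers' price falls by P* − Pb = 3790/41 − 3134/41 = 16; sellers' price rises by Ps − P* = 4815/41 − 3790/41 = 25.

Buyers gain 16 per unit; sellers gain 25 per unit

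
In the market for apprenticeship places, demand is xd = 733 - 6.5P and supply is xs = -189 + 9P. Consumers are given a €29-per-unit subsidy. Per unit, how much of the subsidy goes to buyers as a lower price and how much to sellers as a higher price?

Pre-subsidy: 733 - 6.5P = -189 + 9P gives P* = 1844/31, x* = 10737/31.
With the rebate, buyers effectively pay Pb = Ps − 29, where Ps is the price sellers receive.
Demand in terms of Ps becomes xd = 733 − 6.5(Ps − 29) = 921.5 - 6.5Ps. Setting this equal to supply: 921.5 - 6.5Ps = -189 + 9Ps, so Ps = 2221/31.
Buyers pay Pb = 2221/31 − 29 = 1322/31; x' = -189 + 9·(2221/31) = 14130/31.
Buyers' price falls by P* − Pb = 1844/31 − 1322/31 = 522/31; sellers' price rises by Ps − P* = 2221/31 − 1844/31 = 377/31.

Buyers gain 522/31 per unit; sellers gain 377/31 per unit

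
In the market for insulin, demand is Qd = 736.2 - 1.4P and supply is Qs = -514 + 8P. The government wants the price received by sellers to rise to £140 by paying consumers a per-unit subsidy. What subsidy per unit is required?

Required subsidy s = £47 per unit

At a seller price of 140, quantity supplied is -514 + 8·140 = 606.
Buyers absorb 606 only when they pay Pb with 736.2 − 1.4·Pb = 606, i.e. Pb = 93.
s = Ps − Pb = 140 − 93 = 47.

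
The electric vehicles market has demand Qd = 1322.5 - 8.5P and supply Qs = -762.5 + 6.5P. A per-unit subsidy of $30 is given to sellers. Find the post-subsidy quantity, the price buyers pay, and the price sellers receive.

Pre-subsidy: 1322.5 - 8.5P = -762.5 + 6.5P gives P* = 139, Q* = 141.
With the subsidy, sellers receive Ps = Pb + 30 for each unit, where Pb is the price buyers pay.
Supply in terms of Pb becomes Qs = -762.5 + 6.5(Pb + 30) = -567.5 + 6.5Pb. Setting this equal to demand: 1322.5 - 8.5Pb = -567.5 + 6.5Pb, so Pb = 126.
Sellers receive Ps = 126 + 30 = 156; Q' = 1322.5 − 8.5·126 = 251.5.

Q' = 251.5; buyers pay $126; sellers receive $156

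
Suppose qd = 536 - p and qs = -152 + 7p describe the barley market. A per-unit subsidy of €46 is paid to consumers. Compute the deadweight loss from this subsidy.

Deadweight loss = €925.75

Pre-subsidy: 536 - p = -152 + 7p gives p* = 86, q* = 450.
With the rebate, buyers effectively pay pb = ps − 46, where ps is the price sellers receive.
Demand in terms of ps becomes qd = 536 − 1(ps − 46) = 582 - ps. Setting this equal to supply: 582 - ps = -152 + 7ps, so ps = 91.75.
Buyers pay pb = 91.75 − 46 = 45.75; q' = -152 + 7·91.75 = 490.25.
The subsidy expands output by 490.25 − 450 = 40.25 past the efficient level; on those units the gap between marginal cost and willingness to pay runs from 0 up to 46.
DWL = ½ × 46 × 40.25 = 925.75.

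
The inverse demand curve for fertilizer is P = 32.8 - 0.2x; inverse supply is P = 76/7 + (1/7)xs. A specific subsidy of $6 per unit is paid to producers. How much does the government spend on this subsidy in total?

Government cost = $489

Pre-subsidy: 32.8 - 0.2x = 76/7 + (1/7)x gives x* = 64 and P* = 20.
With the subsidy, sellers receive Ps = Pb + 6 for each unit, where Pb is the price buyers pay.
On the curves, Pb = 32.8 - 0.2x and Ps = 76/7 + (1/7)x; the wedge Ps − Pb = 6 gives 76/7 + (1/7)x − (32.8 - 0.2x) = 6, so x' = 81.5.
Then Pb = 32.8 − 0.2·81.5 = 16.5 and Ps = 76/7 + (1/7)·81.5 = 22.5.
Government outlay = subsidy × quantity = 6 × 81.5 = 489.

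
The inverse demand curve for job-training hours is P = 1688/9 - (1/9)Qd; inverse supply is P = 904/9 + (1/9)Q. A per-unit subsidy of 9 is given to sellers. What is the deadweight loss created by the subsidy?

Deadweight loss = 182.25

Pre-subsidy: 1688/9 - (1/9)Q = 904/9 + (1/9)Q gives Q* = 392 and P* = 144.
With the subsidy, sellers receive Ps = Pb + 9 for each unit, where Pb is the price buyers pay.
On the curves, Pb = 1688/9 - (1/9)Q and Ps = 904/9 + (1/9)Q; the wedge Ps − Pb = 9 gives 904/9 + (1/9)Q − (1688/9 - (1/9)Q) = 9, so Q' = 432.5.
Then Pb = 1688/9 − (1/9)·432.5 = 139.5 and Ps = 904/9 + (1/9)·432.5 = 148.5.
The subsidy expands output by 432.5 − 392 = 40.5 past the efficient level; on those units the gap between marginal cost and willingness to pay runs from 0 up to 9.
DWL = ½ × 9 × 40.5 = 182.25.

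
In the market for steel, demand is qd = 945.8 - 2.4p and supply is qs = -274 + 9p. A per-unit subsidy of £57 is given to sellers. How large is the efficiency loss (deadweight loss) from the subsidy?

Deadweight loss = £3078

Pre-subsidy: 945.8 - 2.4p = -274 + 9p gives p* = 107, q* = 689.
With the subsidy, sellers receive ps = pb + 57 for each unit, where pb is the price buyers pay.
Supply in terms of pb becomes qs = -274 + 9(pb + 57) = 239 + 9pb. Setting this equal to demand: 945.8 - 2.4pb = 239 + 9pb, so pb = 62.
Sellers receive ps = 62 + 57 = 119; q' = 945.8 − 2.4·62 = 797.
The subsidy expands output by 797 − 689 = 108 past the efficient level; on those units the gap between marginal cost and willingness to pay runs from 0 up to 57.
DWL = ½ × 57 × 108 = 3078.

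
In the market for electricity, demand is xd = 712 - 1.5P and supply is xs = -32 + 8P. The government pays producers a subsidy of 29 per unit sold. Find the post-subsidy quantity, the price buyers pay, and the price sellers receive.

Pre-subsidy: 712 - 1.5P = -32 + 8P gives P* = 1488/19, x* = 11296/19.
With the subsidy, sellers receive Ps = Pb + 29 for each unit, where Pb is the price buyers pay.
Supply in terms of Pb becomes xs = -32 + 8(Pb + 29) = 200 + 8Pb. Setting this equal to demand: 712 - 1.5Pb = 200 + 8Pb, so Pb = 1024/19.
Sellers receive Ps = 1024/19 + 29 = 1575/19; x' = 712 − 1.5·(1024/19) = 11992/19.

x' = 11992/19; buyers pay 1024/19; sellers receive 1575/19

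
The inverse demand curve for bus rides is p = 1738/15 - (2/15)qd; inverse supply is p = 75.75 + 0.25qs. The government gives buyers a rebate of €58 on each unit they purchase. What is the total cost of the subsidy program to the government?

Government cost = 341446/23

Pre-subsidy: 1738/15 - (2/15)q = 75.75 + 0.25q gives q* = 2407/23 and p* = 2344/23.
With the rebate, buyers effectively pay pb = ps − 58, where ps is the price sellers receive.
On the curves, pb = 1738/15 - (2/15)q and ps = 75.75 + 0.25q; the wedge ps − pb = 58 gives 75.75 + 0.25q − (1738/15 - (2/15)q) = 58, so q' = 5887/23.
Then pb = 1738/15 − (2/15)·(5887/23) = 1880/23 and ps = 75.75 + 0.25·(5887/23) = 3214/23.
Government outlay = subsidy × quantity = 58 × 5887/23 = 341446/23.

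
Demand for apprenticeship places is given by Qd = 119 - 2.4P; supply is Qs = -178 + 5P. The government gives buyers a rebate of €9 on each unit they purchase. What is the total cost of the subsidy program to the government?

Pre-subsidy: 119 - 2.4P = -178 + 5P gives P* = 1485/37, Q* = 839/37.
With the rebate, buyers effectively pay Pb = Ps − 9, where Ps is the price sellers receive.
Demand in terms of Ps becomes Qd = 119 − 2.4(Ps − 9) = 140.6 - 2.4Ps. Setting this equal to supply: 140.6 - 2.4Ps = -178 + 5Ps, so Ps = 1593/37.
Buyers pay Pb = 1593/37 − 9 = 1260/37; Q' = -178 + 5·(1593/37) = 1379/37.
Government outlay = subsidy × quantity = 9 × 1379/37 = 12411/37.

Government cost = 12411/37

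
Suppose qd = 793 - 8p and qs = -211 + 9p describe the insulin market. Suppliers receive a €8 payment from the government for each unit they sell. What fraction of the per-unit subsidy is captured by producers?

Producer share = 8/17

Pre-subsidy: 793 - 8p = -211 + 9p gives p* = 1004/17, q* = 5449/17.
With the subsidy, sellers receive ps = pb + 8 for each unit, where pb is the price buyers pay.
Supply in terms of pb becomes qs = -211 + 9(pb + 8) = -139 + 9pb. Setting this equal to demand: 793 - 8pb = -139 + 9pb, so pb = 932/17.
Sellers receive ps = 932/17 + 8 = 1068/17; q' = 793 − 8·(932/17) = 6025/17.
Buyers' price falls by p* − pb = 1004/17 − 932/17 = 72/17; sellers' price rises by ps − p* = 1068/17 − 1004/17 = 64/17.
So producers capture (64/17)/8 = 8/17 of each unit of subsidy.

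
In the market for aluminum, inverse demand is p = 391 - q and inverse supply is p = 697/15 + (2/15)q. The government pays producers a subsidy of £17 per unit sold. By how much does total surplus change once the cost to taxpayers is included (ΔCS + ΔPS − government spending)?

Pre-subsidy: 391 - q = 697/15 + (2/15)q gives q* = 304 and p* = 87.
With the subsidy, sellers receive ps = pb + 17 for each unit, where pb is the price buyers pay.
On the curves, pb = 391 - q and ps = 697/15 + (2/15)q; the wedge ps − pb = 17 gives 697/15 + (2/15)q − (391 - q) = 17, so q' = 319.
Then pb = 391 − 1·319 = 72 and ps = 697/15 + (2/15)·319 = 89.
ΔCS = ½(304 + 319)(87 − 72) = 4672.5; ΔPS = ½(304 + 319)(89 − 87) = 623.
Government spending = 17 × 319 = 5423.
Net change = 4672.5 + 623 − 5423 = -127.5. The loss equals the DWL triangle ½·17·15.

Net change in total surplus = -£127.5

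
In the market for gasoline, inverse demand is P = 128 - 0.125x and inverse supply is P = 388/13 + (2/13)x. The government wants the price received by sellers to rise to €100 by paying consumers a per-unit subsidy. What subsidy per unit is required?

At a seller price of 100, quantity supplied is -194 + 6.5·100 = 456.
Buyers absorb 456 only when they pay Pb = 128 − 0.125·456 = 71.
s = Ps − Pb = 100 − 71 = 29.

Required subsidy s = €29 per unit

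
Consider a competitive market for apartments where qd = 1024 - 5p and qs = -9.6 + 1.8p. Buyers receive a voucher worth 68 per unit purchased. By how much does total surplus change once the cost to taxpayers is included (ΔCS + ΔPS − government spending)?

Net change in total surplus = -3060

Pre-subsidy: 1024 - 5p = -9.6 + 1.8p gives p* = 152, q* = 264.
With the rebate, buyers effectively pay pb = ps − 68, where ps is the price sellers receive.
Demand in terms of ps becomes qd = 1024 − 5(ps − 68) = 1364 - 5ps. Setting this equal to supply: 1364 - 5ps = -9.6 + 1.8ps, so ps = 202.
Buyers pay pb = 202 − 68 = 134; q' = -9.6 + 1.8·202 = 354.
ΔCS = ½(264 + 354)(152 − 134) = 5562; ΔPS = ½(264 + 354)(202 − 152) = 15450.
Government spending = 68 × 354 = 24072.
Net change = 5562 + 15450 − 24072 = -3060. The loss equals the DWL triangle ½·68·90.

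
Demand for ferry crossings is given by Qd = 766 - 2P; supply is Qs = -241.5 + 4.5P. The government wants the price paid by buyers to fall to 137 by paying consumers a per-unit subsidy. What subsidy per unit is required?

Required subsidy s = 26 per unit

At a buyer price of 137, quantity demanded is 766 − 2·137 = 492.
Sellers supply 492 only when they receive Ps with -241.5 + 4.5·Ps = 492, i.e. Ps = 163.
s = Ps − Pb = 163 − 137 = 26.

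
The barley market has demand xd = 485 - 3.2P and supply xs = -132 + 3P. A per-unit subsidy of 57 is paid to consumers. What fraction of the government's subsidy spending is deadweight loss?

Pre-subsidy: 485 - 3.2P = -132 + 3P gives P* = 3085/31, x* = 5163/31.
With the rebate, buyers effectively pay Pb = Ps − 57, where Ps is the price sellers receive.
Demand in terms of Ps becomes xd = 485 − 3.2(Ps − 57) = 667.4 - 3.2Ps. Setting this equal to supply: 667.4 - 3.2Ps = -132 + 3Ps, so Ps = 3997/31.
Buyers pay Pb = 3997/31 − 57 = 2230/31; x' = -132 + 3·(3997/31) = 7899/31.
ΔCS = ½(5163/31 + 7899/31)(3085/31 − 2230/31) = 5584005/961; ΔPS = ½(5163/31 + 7899/31)(3997/31 − 3085/31) = 5956272/961.
Government spending = 57 × 7899/31 = 450243/31.
DWL = ½ × 57 × (7899/31 − 5163/31) = 77976/31; fraction = (77976/31) / (450243/31) = 456/2633.

DWL / government spending = 456/2633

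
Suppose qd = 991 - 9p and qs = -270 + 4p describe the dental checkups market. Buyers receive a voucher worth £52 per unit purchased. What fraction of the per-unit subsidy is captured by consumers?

Consumer share = 4/13

Pre-subsidy: 991 - 9p = -270 + 4p gives p* = 97, q* = 118.
With the rebate, buyers effectively pay pb = ps − 52, where ps is the price sellers receive.
Demand in terms of ps becomes qd = 991 − 9(ps − 52) = 1459 - 9ps. Setting this equal to supply: 1459 - 9ps = -270 + 4ps, so ps = 133.
Buyers pay pb = 133 − 52 = 81; q' = -270 + 4·133 = 262.
Buyers' price falls by p* − pb = 97 − 81 = 16; sellers' price rises by ps − p* = 133 − 97 = 36.
So consumers capture 16/52 = 4/13 of each unit of subsidy.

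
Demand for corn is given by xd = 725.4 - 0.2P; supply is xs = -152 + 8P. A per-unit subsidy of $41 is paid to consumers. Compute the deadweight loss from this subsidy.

Deadweight loss = $164

Pre-subsidy: 725.4 - 0.2P = -152 + 8P gives P* = 107, x* = 704.
With the rebate, buyers effectively pay Pb = Ps − 41, where Ps is the price sellers receive.
Demand in terms of Ps becomes xd = 725.4 − 0.2(Ps − 41) = 733.6 - 0.2Ps. Setting this equal to supply: 733.6 - 0.2Ps = -152 + 8Ps, so Ps = 108.
Buyers pay Pb = 108 − 41 = 67; x' = -152 + 8·108 = 712.
The subsidy expands output by 712 − 704 = 8 past the efficient level; on those units the gap between marginal cost and willingness to pay runs from 0 up to 41.
DWL = ½ × 41 × 8 = 164.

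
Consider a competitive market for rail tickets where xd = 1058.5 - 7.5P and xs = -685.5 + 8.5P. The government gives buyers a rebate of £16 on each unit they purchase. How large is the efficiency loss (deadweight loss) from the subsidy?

Pre-subsidy: 1058.5 - 7.5P = -685.5 + 8.5P gives P* = 109, x* = 241.
With the rebate, buyers effectively pay Pb = Ps − 16, where Ps is the price sellers receive.
Demand in terms of Ps becomes xd = 1058.5 − 7.5(Ps − 16) = 1178.5 - 7.5Ps. Setting this equal to supply: 1178.5 - 7.5Ps = -685.5 + 8.5Ps, so Ps = 116.5.
Buyers pay Pb = 116.5 − 16 = 100.5; x' = -685.5 + 8.5·116.5 = 304.75.
The subsidy expands output by 304.75 − 241 = 63.75 past the efficient level; on those units the gap between marginal cost and willingness to pay runs from 0 up to 16.
DWL = ½ × 16 × 63.75 = 510.

Deadweight loss = £510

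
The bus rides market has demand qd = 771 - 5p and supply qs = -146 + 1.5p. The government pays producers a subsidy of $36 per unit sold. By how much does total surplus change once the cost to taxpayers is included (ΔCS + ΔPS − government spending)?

Net change in total surplus = -9720/13

Pre-subsidy: 771 - 5p = -146 + 1.5p gives p* = 1834/13, q* = 853/13.
With the subsidy, sellers receive ps = pb + 36 for each unit, where pb is the price buyers pay.
Supply in terms of pb becomes qs = -146 + 1.5(pb + 36) = -92 + 1.5pb. Setting this equal to demand: 771 - 5pb = -92 + 1.5pb, so pb = 1726/13.
Sellers receive ps = 1726/13 + 36 = 2194/13; q' = 771 − 5·(1726/13) = 1393/13.
ΔCS = ½(853/13 + 1393/13)(1834/13 − 1726/13) = 121284/169; ΔPS = ½(853/13 + 1393/13)(2194/13 − 1834/13) = 404280/169.
Government spending = 36 × 1393/13 = 50148/13.
Net change = 121284/169 + 404280/169 − 50148/13 = -9720/13. The loss equals the DWL triangle ½·36·540/13.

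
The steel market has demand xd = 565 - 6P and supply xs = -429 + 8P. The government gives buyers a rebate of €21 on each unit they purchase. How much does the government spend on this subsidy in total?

Government cost = €4431

Pre-subsidy: 565 - 6P = -429 + 8P gives P* = 71, x* = 139.
With the rebate, buyers effectively pay Pb = Ps − 21, where Ps is the price sellers receive.
Demand in terms of Ps becomes xd = 565 − 6(Ps − 21) = 691 - 6Ps. Setting this equal to supply: 691 - 6Ps = -429 + 8Ps, so Ps = 80.
Buyers pay Pb = 80 − 21 = 59; x' = -429 + 8·80 = 211.
Government outlay = subsidy × quantity = 21 × 211 = 4431.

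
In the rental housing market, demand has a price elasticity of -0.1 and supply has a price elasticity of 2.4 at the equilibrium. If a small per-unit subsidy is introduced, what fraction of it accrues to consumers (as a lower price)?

For a small subsidy around the equilibrium, the benefit split depends on the relative slopes, which at a point are proportional to the elasticities.
Buyer share = εs/(εs + |εd|) = 2.4/(2.4 + 0.1) = 0.96; seller share = |εd|/(εs + |εd|) = 0.04.

Consumer share = 0.96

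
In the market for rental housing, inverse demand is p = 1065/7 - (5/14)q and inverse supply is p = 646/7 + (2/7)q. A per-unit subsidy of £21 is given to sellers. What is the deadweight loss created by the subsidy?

Deadweight loss = £343

Pre-subsidy: 1065/7 - (5/14)q = 646/7 + (2/7)q gives q* = 838/9 and p* = 1070/9.
With the subsidy, sellers receive ps = pb + 21 for each unit, where pb is the price buyers pay.
On the curves, pb = 1065/7 - (5/14)q and ps = 646/7 + (2/7)q; the wedge ps − pb = 21 gives 646/7 + (2/7)q − (1065/7 - (5/14)q) = 21, so q' = 1132/9.
Then pb = 1065/7 − (5/14)·(1132/9) = 965/9 and ps = 646/7 + (2/7)·(1132/9) = 1154/9.
The subsidy expands output by 1132/9 − 838/9 = 98/3 past the efficient level; on those units the gap between marginal cost and willingness to pay runs from 0 up to 21.
DWL = ½ × 21 × 98/3 = 343.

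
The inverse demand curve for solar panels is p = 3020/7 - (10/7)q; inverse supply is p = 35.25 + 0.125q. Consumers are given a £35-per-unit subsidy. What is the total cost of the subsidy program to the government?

Government cost = 845110/87

Pre-subsidy: 3020/7 - (10/7)q = 35.25 + 0.125q gives q* = 22186/87 and p* = 5840/87.
With the rebate, buyers effectively pay pb = ps − 35, where ps is the price sellers receive.
On the curves, pb = 3020/7 - (10/7)q and ps = 35.25 + 0.125q; the wedge ps − pb = 35 gives 35.25 + 0.125q − (3020/7 - (10/7)q) = 35, so q' = 24146/87.
Then pb = 3020/7 − (10/7)·(24146/87) = 3040/87 and ps = 35.25 + 0.125·(24146/87) = 6085/87.
Government outlay = subsidy × quantity = 35 × 24146/87 = 845110/87.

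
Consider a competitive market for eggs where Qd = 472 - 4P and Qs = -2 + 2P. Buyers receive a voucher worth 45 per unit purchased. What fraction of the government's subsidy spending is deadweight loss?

DWL / government spending = 5/36

Pre-subsidy: 472 - 4P = -2 + 2P gives P* = 79, Q* = 156.
With the rebate, buyers effectively pay Pb = Ps − 45, where Ps is the price sellers receive.
Demand in terms of Ps becomes Qd = 472 − 4(Ps − 45) = 652 - 4Ps. Setting this equal to supply: 652 - 4Ps = -2 + 2Ps, so Ps = 109.
Buyers pay Pb = 109 − 45 = 64; Q' = -2 + 2·109 = 216.
ΔCS = ½(156 + 216)(79 − 64) = 2790; ΔPS = ½(156 + 216)(109 − 79) = 5580.
Government spending = 45 × 216 = 9720.
DWL = ½ × 45 × (216 − 156) = 1350; fraction = 1350 / 9720 = 5/36.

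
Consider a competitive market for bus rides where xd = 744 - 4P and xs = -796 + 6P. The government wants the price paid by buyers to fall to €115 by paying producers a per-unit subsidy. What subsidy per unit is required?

At a buyer price of 115, quantity demanded is 744 − 4·115 = 284.
Sellers supply 284 only when they receive Ps with -796 + 6·Ps = 284, i.e. Ps = 180.
s = Ps − Pb = 180 − 115 = 65.

Required subsidy s = €65 per unit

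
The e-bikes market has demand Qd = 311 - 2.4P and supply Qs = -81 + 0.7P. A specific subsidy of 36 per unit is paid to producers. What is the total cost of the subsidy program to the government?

Pre-subsidy: 311 - 2.4P = -81 + 0.7P gives P* = 3920/31, Q* = 233/31.
With the subsidy, sellers receive Ps = Pb + 36 for each unit, where Pb is the price buyers pay.
Supply in terms of Pb becomes Qs = -81 + 0.7(Pb + 36) = -55.8 + 0.7Pb. Setting this equal to demand: 311 - 2.4Pb = -55.8 + 0.7Pb, so Pb = 3668/31.
Sellers receive Ps = 3668/31 + 36 = 4784/31; Q' = 311 − 2.4·(3668/31) = 4189/155.
Government outlay = subsidy × quantity = 36 × 4189/155 = 150804/155.

Government cost = 150804/155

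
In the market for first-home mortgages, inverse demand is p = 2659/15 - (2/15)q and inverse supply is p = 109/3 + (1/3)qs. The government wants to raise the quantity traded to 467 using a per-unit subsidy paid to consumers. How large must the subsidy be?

Required subsidy s = 77 per unit

At q = 467, from the demand curve buyers pay pb = 2659/15 − (2/15)·467 = 115; from the supply curve sellers need ps = 109/3 + (1/3)·467 = 192.
The subsidy must fill the gap: s = ps − pb = 192 − 115 = 77.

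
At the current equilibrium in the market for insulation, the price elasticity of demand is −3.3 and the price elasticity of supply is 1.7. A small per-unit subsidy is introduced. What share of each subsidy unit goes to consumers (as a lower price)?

Consumer share = 0.34

For a small subsidy around the equilibrium, the benefit split depends on the relative slopes, which at a point are proportional to the elasticities.
Buyer share = εs/(εs + |εd|) = 1.7/(1.7 + 3.3) = 0.34; seller share = |εd|/(εs + |εd|) = 0.66.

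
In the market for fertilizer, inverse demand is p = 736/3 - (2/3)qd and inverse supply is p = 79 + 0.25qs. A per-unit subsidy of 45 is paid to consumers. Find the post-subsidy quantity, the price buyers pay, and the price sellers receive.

Pre-subsidy: 736/3 - (2/3)q = 79 + 0.25q gives q* = 1996/11 and p* = 1368/11.
With the rebate, buyers effectively pay pb = ps − 45, where ps is the price sellers receive.
On the curves, pb = 736/3 - (2/3)q and ps = 79 + 0.25q; the wedge ps − pb = 45 gives 79 + 0.25q − (736/3 - (2/3)q) = 45, so q' = 2536/11.
Then pb = 736/3 − (2/3)·(2536/11) = 1008/11 and ps = 79 + 0.25·(2536/11) = 1503/11.

q' = 2536/11; buyers pay 1008/11; sellers receive 1503/11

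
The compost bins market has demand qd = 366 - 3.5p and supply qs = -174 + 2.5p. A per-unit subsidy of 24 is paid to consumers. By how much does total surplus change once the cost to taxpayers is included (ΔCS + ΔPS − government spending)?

Net change in total surplus = -420

Pre-subsidy: 366 - 3.5p = -174 + 2.5p gives p* = 90, q* = 51.
With the rebate, buyers effectively pay pb = ps − 24, where ps is the price sellers receive.
Demand in terms of ps becomes qd = 366 − 3.5(ps − 24) = 450 - 3.5ps. Setting this equal to supply: 450 - 3.5ps = -174 + 2.5ps, so ps = 104.
Buyers pay pb = 104 − 24 = 80; q' = -174 + 2.5·104 = 86.
ΔCS = ½(51 + 86)(90 − 80) = 685; ΔPS = ½(51 + 86)(104 − 90) = 959.
Government spending = 24 × 86 = 2064.
Net change = 685 + 959 − 2064 = -420. The loss equals the DWL triangle ½·24·35.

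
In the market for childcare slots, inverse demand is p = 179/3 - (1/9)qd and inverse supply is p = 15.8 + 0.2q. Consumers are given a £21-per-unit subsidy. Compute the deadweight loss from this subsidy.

Deadweight loss = £708.75

Pre-subsidy: 179/3 - (1/9)q = 15.8 + 0.2q gives q* = 141 and p* = 44.
With the rebate, buyers effectively pay pb = ps − 21, where ps is the price sellers receive.
On the curves, pb = 179/3 - (1/9)q and ps = 15.8 + 0.2q; the wedge ps − pb = 21 gives 15.8 + 0.2q − (179/3 - (1/9)q) = 21, so q' = 208.5.
Then pb = 179/3 − (1/9)·208.5 = 36.5 and ps = 15.8 + 0.2·208.5 = 57.5.
The subsidy expands output by 208.5 − 141 = 67.5 past the efficient level; on those units the gap between marginal cost and willingness to pay runs from 0 up to 21.
DWL = ½ × 21 × 67.5 = 708.75.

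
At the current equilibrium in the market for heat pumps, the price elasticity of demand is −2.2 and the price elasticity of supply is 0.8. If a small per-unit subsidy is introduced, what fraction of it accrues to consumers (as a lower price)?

Consumer share = 4/15

For a small subsidy around the equilibrium, the benefit split depends on the relative slopes, which at a point are proportional to the elasticities.
Buyer share = εs/(εs + |εd|) = 0.8/(0.8 + 2.2) = 4/15; seller share = |εd|/(εs + |εd|) = 11/15.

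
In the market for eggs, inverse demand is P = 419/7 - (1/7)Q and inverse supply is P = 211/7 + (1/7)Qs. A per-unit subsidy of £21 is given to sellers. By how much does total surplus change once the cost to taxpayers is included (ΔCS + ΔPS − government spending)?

Net change in total surplus = -£771.75

Pre-subsidy: 419/7 - (1/7)Q = 211/7 + (1/7)Q gives Q* = 104 and P* = 45.
With the subsidy, sellers receive Ps = Pb + 21 for each unit, where Pb is the price buyers pay.
On the curves, Pb = 419/7 - (1/7)Q and Ps = 211/7 + (1/7)Q; the wedge Ps − Pb = 21 gives 211/7 + (1/7)Q − (419/7 - (1/7)Q) = 21, so Q' = 177.5.
Then Pb = 419/7 − (1/7)·177.5 = 34.5 and Ps = 211/7 + (1/7)·177.5 = 55.5.
ΔCS = ½(104 + 177.5)(45 − 34.5) = 1477.875; ΔPS = ½(104 + 177.5)(55.5 − 45) = 1477.875.
Government spending = 21 × 177.5 = 3727.5.
Net change = 1477.875 + 1477.875 − 3727.5 = -771.75. The loss equals the DWL triangle ½·21·73.5.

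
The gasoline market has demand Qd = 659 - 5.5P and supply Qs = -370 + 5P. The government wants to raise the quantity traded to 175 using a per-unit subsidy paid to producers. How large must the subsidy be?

At Q = 175, invert demand for the buyer price: Pb = (659 − 175)/5.5 = 88; invert supply for the seller price: Ps = (175 − (-370))/5 = 109.
The subsidy must fill the gap: s = Ps − Pb = 109 − 88 = 21.

Required subsidy s = 21 per unit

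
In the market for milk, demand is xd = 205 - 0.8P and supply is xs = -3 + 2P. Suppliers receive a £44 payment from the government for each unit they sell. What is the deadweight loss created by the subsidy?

Deadweight loss = 3872/7

Pre-subsidy: 205 - 0.8P = -3 + 2P gives P* = 520/7, x* = 1019/7.
With the subsidy, sellers receive Ps = Pb + 44 for each unit, where Pb is the price buyers pay.
Supply in terms of Pb becomes xs = -3 + 2(Pb + 44) = 85 + 2Pb. Setting this equal to demand: 205 - 0.8Pb = 85 + 2Pb, so Pb = 300/7.
Sellers receive Ps = 300/7 + 44 = 608/7; x' = 205 − 0.8·(300/7) = 1195/7.
The subsidy expands output by 1195/7 − 1019/7 = 176/7 past the efficient level; on those units the gap between marginal cost and willingness to pay runs from 0 up to 44.
DWL = ½ × 44 × 176/7 = 3872/7.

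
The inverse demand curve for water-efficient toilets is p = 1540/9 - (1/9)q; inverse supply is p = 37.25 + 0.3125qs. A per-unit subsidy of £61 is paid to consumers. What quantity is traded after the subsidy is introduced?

Pre-subsidy: 1540/9 - (1/9)q = 37.25 + 0.3125q gives q* = 316 and p* = 136.
With the rebate, buyers effectively pay pb = ps − 61, where ps is the price sellers receive.
On the curves, pb = 1540/9 - (1/9)q and ps = 37.25 + 0.3125q; the wedge ps − pb = 61 gives 37.25 + 0.3125q − (1540/9 - (1/9)q) = 61, so q' = 460.
Then pb = 1540/9 − (1/9)·460 = 120 and ps = 37.25 + 0.3125·460 = 181.

q' = 460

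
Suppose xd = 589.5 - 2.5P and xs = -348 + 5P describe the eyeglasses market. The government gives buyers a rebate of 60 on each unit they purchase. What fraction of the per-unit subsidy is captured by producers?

Pre-subsidy: 589.5 - 2.5P = -348 + 5P gives P* = 125, x* = 277.
With the rebate, buyers effectively pay Pb = Ps − 60, where Ps is the price sellers receive.
Demand in terms of Ps becomes xd = 589.5 − 2.5(Ps − 60) = 739.5 - 2.5Ps. Setting this equal to supply: 739.5 - 2.5Ps = -348 + 5Ps, so Ps = 145.
Buyers pay Pb = 145 − 60 = 85; x' = -348 + 5·145 = 377.
Buyers' price falls by P* − Pb = 125 − 85 = 40; sellers' price rises by Ps − P* = 145 − 125 = 20.
So producers capture 20/60 = 1/3 of each unit of subsidy.

Producer share = 1/3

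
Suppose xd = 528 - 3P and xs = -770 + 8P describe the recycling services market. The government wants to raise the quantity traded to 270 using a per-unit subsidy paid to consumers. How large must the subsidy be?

At x = 270, invert demand for the buyer price: Pb = (528 − 270)/3 = 86; invert supply for the seller price: Ps = (270 − (-770))/8 = 130.
The subsidy must fill the gap: s = Ps − Pb = 130 − 86 = 44.

Required subsidy s = 44 per unit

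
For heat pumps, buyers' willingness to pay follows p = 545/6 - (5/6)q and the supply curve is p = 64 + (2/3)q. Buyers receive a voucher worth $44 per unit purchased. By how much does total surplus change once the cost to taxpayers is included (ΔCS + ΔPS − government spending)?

Net change in total surplus = -1936/3

Pre-subsidy: 545/6 - (5/6)q = 64 + (2/3)q gives q* = 161/9 and p* = 2050/27.
With the rebate, buyers effectively pay pb = ps − 44, where ps is the price sellers receive.
On the curves, pb = 545/6 - (5/6)q and ps = 64 + (2/3)q; the wedge ps − pb = 44 gives 64 + (2/3)q − (545/6 - (5/6)q) = 44, so q' = 425/9.
Then pb = 545/6 − (5/6)·(425/9) = 1390/27 and ps = 64 + (2/3)·(425/9) = 2578/27.
ΔCS = ½(161/9 + 425/9)(2050/27 − 1390/27) = 64460/81; ΔPS = ½(161/9 + 425/9)(2578/27 − 2050/27) = 51568/81.
Government spending = 44 × 425/9 = 18700/9.
Net change = 64460/81 + 51568/81 − 18700/9 = -1936/3. The loss equals the DWL triangle ½·44·88/3.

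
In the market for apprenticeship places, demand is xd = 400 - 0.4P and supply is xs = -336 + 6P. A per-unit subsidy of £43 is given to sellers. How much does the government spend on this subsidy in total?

Government cost = £15915.375

Pre-subsidy: 400 - 0.4P = -336 + 6P gives P* = 115, x* = 354.
With the subsidy, sellers receive Ps = Pb + 43 for each unit, where Pb is the price buyers pay.
Supply in terms of Pb becomes xs = -336 + 6(Pb + 43) = -78 + 6Pb. Setting this equal to demand: 400 - 0.4Pb = -78 + 6Pb, so Pb = 74.6875.
Sellers receive Ps = 74.6875 + 43 = 117.6875; x' = 400 − 0.4·74.6875 = 370.125.
Government outlay = subsidy × quantity = 43 × 370.125 = 15915.375.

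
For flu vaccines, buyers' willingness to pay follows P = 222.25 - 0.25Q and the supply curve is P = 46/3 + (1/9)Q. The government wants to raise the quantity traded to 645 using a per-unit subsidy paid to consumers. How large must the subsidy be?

Required subsidy s = 26 per unit

At Q = 645, from the demand curve buyers pay Pb = 222.25 − 0.25·645 = 61; from the supply curve sellers need Ps = 46/3 + (1/9)·645 = 87.
The subsidy must fill the gap: s = Ps − Pb = 87 − 61 = 26.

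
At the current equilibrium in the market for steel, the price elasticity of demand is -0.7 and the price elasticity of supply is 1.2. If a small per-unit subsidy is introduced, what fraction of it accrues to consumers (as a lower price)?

Consumer share = 12/19

For a small subsidy around the equilibrium, the benefit split depends on the relative slopes, which at a point are proportional to the elasticities.
Buyer share = εs/(εs + |εd|) = 1.2/(1.2 + 0.7) = 12/19; seller share = |εd|/(εs + |εd|) = 7/19.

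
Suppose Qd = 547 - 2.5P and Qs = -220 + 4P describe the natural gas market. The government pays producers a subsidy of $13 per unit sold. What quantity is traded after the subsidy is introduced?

Pre-subsidy: 547 - 2.5P = -220 + 4P gives P* = 118, Q* = 252.
With the subsidy, sellers receive Ps = Pb + 13 for each unit, where Pb is the price buyers pay.
Supply in terms of Pb becomes Qs = -220 + 4(Pb + 13) = -168 + 4Pb. Setting this equal to demand: 547 - 2.5Pb = -168 + 4Pb, so Pb = 110.
Sellers receive Ps = 110 + 13 = 123; Q' = 547 − 2.5·110 = 272.

Q' = 272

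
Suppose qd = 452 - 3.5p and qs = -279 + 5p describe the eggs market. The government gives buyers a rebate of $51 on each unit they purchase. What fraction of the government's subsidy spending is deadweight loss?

DWL / government spending = 0.205078125

Pre-subsidy: 452 - 3.5p = -279 + 5p gives p* = 86, q* = 151.
With the rebate, buyers effectively pay pb = ps − 51, where ps is the price sellers receive.
Demand in terms of ps becomes qd = 452 − 3.5(ps − 51) = 630.5 - 3.5ps. Setting this equal to supply: 630.5 - 3.5ps = -279 + 5ps, so ps = 107.
Buyers pay pb = 107 − 51 = 56; q' = -279 + 5·107 = 256.
ΔCS = ½(151 + 256)(86 − 56) = 6105; ΔPS = ½(151 + 256)(107 − 86) = 4273.5.
Government spending = 51 × 256 = 13056.
DWL = ½ × 51 × (256 − 151) = 2677.5; fraction = 2677.5 / 13056 = 0.205078125.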